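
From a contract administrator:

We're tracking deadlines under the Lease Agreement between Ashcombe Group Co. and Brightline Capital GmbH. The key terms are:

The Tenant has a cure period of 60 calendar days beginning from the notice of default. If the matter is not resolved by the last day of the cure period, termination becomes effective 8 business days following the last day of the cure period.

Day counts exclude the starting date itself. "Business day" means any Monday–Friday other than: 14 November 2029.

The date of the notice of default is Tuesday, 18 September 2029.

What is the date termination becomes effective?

Adding 60 calendar days to 18 September 2029 gives 17 November 2029, which is the last day of the cure period.
From Saturday, 17 November 2029, 8 business days (Nov 19, Nov 20, Nov 21, Nov 22, Nov 23, Nov 26, Nov 27, Nov 28, skipping weekends) brings us to Wednesday, 28 November 2029, which is the date termination becomes effective.

28 November 2029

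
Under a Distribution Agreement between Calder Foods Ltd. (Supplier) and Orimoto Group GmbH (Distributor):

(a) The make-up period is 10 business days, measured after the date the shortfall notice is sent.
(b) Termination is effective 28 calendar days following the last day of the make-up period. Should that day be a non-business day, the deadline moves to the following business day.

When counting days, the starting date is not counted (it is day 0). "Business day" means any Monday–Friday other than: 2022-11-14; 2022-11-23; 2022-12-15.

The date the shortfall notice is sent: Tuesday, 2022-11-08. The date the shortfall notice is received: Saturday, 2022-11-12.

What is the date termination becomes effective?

From Tuesday, 2022-11-08, 10 business days (Nov 9, Nov 10, Nov 11, Nov 15, Nov 16, Nov 17, Nov 18, Nov 21, Nov 22, Nov 24, skipping weekends and the listed holidays on Nov 14, Nov 23) brings us to Thursday, 2022-11-24, which is the last day of the make-up period.
Adding 28 calendar days to 2022-11-24 gives 2022-12-22, which is the date termination becomes effective. 2022-12-22 is a Thursday and is not a listed holiday, so no roll-forward applies.

2022-12-22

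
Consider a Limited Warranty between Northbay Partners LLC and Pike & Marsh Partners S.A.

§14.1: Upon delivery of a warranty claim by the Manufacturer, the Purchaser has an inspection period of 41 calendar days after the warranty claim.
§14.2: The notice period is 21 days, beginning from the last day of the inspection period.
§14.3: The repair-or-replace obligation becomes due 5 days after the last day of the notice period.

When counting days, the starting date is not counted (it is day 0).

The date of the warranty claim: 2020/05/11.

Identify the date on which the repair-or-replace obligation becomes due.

2020/07/17

The last day of the inspection period: 41 calendar days after 2020/05/11 is 2020/06/21.
Adding 21 calendar days to 2020/06/21 gives 2020/07/12, which is the last day of the notice period.
The date on which the repair-or-replace obligation becomes due: 2020/07/12 + 5 days = 2020/07/17.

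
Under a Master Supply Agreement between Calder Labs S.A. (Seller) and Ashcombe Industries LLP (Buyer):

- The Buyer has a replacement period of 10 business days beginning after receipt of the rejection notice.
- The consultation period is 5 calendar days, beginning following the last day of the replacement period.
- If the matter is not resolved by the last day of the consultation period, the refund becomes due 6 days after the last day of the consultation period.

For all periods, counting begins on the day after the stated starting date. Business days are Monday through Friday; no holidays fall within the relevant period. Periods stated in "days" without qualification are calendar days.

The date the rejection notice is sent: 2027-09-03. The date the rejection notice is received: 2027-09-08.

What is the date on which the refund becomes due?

The last day of the replacement period: counting 10 business days from Wednesday, 2027-09-08 (Sep 9, Sep 10, Sep 13, Sep 14, Sep 15, Sep 16, Sep 17, Sep 20, Sep 21, Sep 22, skipping weekends) reaches Wednesday, 2027-09-22.
The last day of the consultation period: 5 calendar days after 2027-09-22 is 2027-09-27.
Adding 6 calendar days to 2027-09-27 gives 2027-10-03, which is the date on which the refund becomes due.

2027-10-03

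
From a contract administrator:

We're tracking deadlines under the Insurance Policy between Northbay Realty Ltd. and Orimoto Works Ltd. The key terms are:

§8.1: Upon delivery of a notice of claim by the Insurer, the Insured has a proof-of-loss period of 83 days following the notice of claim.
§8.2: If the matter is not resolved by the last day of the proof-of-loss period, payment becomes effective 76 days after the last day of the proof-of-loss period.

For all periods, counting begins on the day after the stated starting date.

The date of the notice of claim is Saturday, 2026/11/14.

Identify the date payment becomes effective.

2027/04/22

Adding 83 calendar days to 2026/11/14 gives 2027/02/05, which is the last day of the proof-of-loss period.
The date payment becomes effective: 76 calendar days after 2027/02/05 is 2027/04/22.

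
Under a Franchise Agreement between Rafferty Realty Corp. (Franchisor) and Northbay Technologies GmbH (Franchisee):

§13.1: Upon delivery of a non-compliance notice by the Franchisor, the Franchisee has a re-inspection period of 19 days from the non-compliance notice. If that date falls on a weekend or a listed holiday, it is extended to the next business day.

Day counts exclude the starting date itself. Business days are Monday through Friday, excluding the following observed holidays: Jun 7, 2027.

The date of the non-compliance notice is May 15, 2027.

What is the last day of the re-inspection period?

Jun 3, 2027

The last day of the re-inspection period: 19 calendar days after May 15, 2027 is Jun 3, 2027. Jun 3, 2027 is a Thursday and is not a listed holiday, so no roll-forward applies.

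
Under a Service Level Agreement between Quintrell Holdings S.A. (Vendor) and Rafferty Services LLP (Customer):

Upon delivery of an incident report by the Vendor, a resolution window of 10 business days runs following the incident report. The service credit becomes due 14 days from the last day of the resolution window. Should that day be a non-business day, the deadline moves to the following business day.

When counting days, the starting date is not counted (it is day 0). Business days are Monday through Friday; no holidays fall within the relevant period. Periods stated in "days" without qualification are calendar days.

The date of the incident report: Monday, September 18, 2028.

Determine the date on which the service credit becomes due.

October 16, 2028

The last day of the resolution window: counting 10 business days from Monday, September 18, 2028 (Sep 19, Sep 20, Sep 21, Sep 22, Sep 25, Sep 26, Sep 27, Sep 28, Sep 29, Oct 2, skipping weekends) reaches Monday, October 2, 2028.
The date on which the service credit becomes due: October 2, 2028 + 14 days = October 16, 2028. October 16, 2028 is a Monday, so no roll-forward applies.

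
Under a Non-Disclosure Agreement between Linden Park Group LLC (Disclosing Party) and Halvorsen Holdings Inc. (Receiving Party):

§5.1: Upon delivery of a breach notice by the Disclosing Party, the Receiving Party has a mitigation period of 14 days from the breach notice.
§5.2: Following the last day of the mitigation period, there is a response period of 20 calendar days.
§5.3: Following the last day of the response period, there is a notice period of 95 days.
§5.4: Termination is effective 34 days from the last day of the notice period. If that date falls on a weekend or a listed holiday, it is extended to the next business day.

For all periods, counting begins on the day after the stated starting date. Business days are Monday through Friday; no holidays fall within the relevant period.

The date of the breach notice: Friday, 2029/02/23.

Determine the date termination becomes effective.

The last day of the mitigation period: 2029/02/23 + 14 days = 2029/03/09.
Adding 20 calendar days to 2029/03/09 gives 2029/03/29, which is the last day of the response period.
Adding 95 calendar days to 2029/03/29 gives 2029/07/02, which is the last day of the notice period.
Adding 34 calendar days to 2029/07/02 gives 2029/08/05, which is the date termination becomes effective. That falls on a Sunday, so it rolls to the next business day, Monday, 2029/08/06.

2029/08/06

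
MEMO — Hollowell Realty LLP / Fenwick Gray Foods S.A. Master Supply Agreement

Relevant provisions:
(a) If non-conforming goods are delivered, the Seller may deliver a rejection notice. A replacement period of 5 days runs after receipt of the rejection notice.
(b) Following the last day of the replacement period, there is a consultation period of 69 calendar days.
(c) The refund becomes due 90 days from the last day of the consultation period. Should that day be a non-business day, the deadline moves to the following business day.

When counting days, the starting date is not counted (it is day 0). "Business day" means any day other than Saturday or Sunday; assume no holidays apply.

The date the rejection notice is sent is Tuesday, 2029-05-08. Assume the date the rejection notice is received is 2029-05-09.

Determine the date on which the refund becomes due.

Adding 5 calendar days to 2029-05-09 gives 2029-05-14, which is the last day of the replacement period.
The last day of the consultation period: 2029-05-14 + 69 days = 2029-07-22.
The date on which the refund becomes due: 90 calendar days after 2029-07-22 is 2029-10-20. That falls on a Saturday, so it rolls to the next business day, Monday, 2029-10-22.

2029-10-22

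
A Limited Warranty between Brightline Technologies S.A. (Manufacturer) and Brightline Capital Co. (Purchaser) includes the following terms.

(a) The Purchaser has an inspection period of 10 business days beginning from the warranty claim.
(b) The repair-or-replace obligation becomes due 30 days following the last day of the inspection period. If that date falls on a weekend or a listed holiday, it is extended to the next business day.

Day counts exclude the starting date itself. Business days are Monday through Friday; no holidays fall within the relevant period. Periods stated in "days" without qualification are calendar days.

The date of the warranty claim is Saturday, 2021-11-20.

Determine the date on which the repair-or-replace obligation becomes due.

2022-01-03

The last day of the inspection period: 10 business days after Saturday, 2021-11-20, skipping weekends — Nov 22, Nov 23, Nov 24, Nov 25, Nov 26, Nov 29, Nov 30, Dec 1, Dec 2, Dec 3 — lands on Friday, 2021-12-03.
The date on which the repair-or-replace obligation becomes due: 2021-12-03 + 30 days = 2022-01-02. That falls on a Sunday, so it rolls to the next business day, Monday, 2022-01-03.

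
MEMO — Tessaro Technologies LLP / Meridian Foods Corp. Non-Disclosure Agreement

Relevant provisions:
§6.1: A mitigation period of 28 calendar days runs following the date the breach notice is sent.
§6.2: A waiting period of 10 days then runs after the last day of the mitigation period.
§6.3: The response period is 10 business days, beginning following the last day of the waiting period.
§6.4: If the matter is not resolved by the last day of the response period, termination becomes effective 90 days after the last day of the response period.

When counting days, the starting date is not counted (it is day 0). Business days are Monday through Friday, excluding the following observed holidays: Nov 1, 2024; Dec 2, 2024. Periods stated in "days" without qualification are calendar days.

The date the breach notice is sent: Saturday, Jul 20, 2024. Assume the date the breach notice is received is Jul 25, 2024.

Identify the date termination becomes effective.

Dec 9, 2024

The last day of the mitigation period: Jul 20, 2024 + 28 days = Aug 17, 2024.
The last day of the waiting period: 10 calendar days after Aug 17, 2024 is Aug 27, 2024.
From Tuesday, Aug 27, 2024, 10 business days (Aug 28, Aug 29, Aug 30, Sep 2, Sep 3, Sep 4, Sep 5, Sep 6, Sep 9, Sep 10, skipping weekends) brings us to Tuesday, Sep 10, 2024, which is the last day of the response period.
The date termination becomes effective: Sep 10, 2024 + 90 days = Dec 9, 2024.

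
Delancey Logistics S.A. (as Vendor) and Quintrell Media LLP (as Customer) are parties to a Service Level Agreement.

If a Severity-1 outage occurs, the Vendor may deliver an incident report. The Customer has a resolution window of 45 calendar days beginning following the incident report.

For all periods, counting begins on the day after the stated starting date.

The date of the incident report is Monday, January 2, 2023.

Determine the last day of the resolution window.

The last day of the resolution window: 45 calendar days after January 2, 2023 is February 16, 2023.

February 16, 2023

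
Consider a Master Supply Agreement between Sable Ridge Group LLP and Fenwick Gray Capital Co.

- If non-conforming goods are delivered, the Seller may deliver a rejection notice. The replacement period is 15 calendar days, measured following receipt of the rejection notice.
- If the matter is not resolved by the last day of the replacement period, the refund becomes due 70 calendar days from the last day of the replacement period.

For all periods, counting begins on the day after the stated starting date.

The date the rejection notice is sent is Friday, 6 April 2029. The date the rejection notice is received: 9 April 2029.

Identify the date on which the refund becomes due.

The last day of the replacement period: 15 calendar days after 9 April 2029 is 24 April 2029.
Adding 70 calendar days to 24 April 2029 gives 3 July 2029, which is the date on which the refund becomes due.

3 July 2029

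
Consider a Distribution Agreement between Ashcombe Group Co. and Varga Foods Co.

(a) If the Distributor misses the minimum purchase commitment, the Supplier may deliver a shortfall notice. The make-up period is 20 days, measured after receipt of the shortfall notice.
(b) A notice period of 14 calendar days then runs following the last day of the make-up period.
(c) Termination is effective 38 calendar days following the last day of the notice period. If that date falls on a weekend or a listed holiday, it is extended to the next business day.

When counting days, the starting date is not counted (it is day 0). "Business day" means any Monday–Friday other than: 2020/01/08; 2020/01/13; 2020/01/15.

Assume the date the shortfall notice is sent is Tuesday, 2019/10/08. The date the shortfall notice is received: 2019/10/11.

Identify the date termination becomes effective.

2019/12/23

The last day of the make-up period: 2019/10/11 + 20 days = 2019/10/31.
The last day of the notice period: 2019/10/31 + 14 days = 2019/11/14.
The date termination becomes effective: 2019/11/14 + 38 days = 2019/12/22. That falls on a Sunday, so it rolls to the next business day, Monday, 2019/12/23.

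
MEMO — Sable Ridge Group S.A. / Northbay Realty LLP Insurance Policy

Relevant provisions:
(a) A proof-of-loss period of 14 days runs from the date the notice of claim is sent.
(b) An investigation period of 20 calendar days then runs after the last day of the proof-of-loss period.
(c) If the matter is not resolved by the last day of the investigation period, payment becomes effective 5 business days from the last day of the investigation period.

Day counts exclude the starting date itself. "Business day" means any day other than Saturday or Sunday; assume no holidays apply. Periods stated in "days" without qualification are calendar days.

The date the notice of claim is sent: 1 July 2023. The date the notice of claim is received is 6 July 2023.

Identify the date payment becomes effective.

Adding 14 calendar days to 1 July 2023 gives 15 July 2023, which is the last day of the proof-of-loss period.
The last day of the investigation period: 15 July 2023 + 20 days = 4 August 2023.
The date payment becomes effective: counting 5 business days from Friday, 4 August 2023 (Aug 7, Aug 8, Aug 9, Aug 10, Aug 11, skipping weekends) reaches Friday, 11 August 2023.

11 August 2023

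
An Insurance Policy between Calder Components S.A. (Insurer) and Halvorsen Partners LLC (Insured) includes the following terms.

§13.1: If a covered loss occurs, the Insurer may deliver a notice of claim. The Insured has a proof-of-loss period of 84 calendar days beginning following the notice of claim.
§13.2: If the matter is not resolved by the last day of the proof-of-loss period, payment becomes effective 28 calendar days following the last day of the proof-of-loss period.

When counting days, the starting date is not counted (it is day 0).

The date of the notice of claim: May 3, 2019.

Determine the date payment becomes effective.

August 23, 2019

The last day of the proof-of-loss period: 84 calendar days after May 3, 2019 is July 26, 2019.
Adding 28 calendar days to July 26, 2019 gives August 23, 2019, which is the date payment becomes effective.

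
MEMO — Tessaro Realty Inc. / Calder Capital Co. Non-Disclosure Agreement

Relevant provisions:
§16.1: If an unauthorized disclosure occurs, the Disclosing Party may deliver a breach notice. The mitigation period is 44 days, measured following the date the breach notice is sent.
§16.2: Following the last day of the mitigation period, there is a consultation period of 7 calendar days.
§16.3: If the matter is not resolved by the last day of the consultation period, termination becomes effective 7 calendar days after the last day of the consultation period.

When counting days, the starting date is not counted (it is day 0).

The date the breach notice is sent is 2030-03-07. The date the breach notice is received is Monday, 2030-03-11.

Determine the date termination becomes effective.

The last day of the mitigation period: 2030-03-07 + 44 days = 2030-04-20.
The last day of the consultation period: 7 calendar days after 2030-04-20 is 2030-04-27.
The date termination becomes effective: 7 calendar days after 2030-04-27 is 2030-05-04.

2030-05-04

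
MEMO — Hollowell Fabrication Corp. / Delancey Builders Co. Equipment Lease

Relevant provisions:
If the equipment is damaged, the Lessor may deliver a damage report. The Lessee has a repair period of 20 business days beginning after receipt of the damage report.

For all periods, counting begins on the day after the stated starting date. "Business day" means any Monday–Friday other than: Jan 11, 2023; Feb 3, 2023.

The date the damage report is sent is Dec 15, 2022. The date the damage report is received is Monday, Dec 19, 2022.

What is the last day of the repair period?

The last day of the repair period: 20 business days after Monday, Dec 19, 2022, skipping weekends and the listed holiday on Jan 11 — Dec 20, Dec 21, Dec 22, Dec 23, …, Jan 13, Jan 16, Jan 17 — lands on Tuesday, Jan 17, 2023.

Jan 17, 2023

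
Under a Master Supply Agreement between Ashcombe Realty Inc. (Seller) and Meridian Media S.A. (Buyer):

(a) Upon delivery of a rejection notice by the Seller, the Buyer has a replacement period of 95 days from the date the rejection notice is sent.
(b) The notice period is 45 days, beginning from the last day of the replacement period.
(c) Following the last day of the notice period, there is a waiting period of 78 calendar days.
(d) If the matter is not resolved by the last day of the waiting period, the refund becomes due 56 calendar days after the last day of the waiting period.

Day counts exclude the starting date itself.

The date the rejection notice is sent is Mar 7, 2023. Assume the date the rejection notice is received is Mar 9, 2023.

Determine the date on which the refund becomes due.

The last day of the replacement period: Mar 7, 2023 + 95 days = Jun 10, 2023.
Adding 45 calendar days to Jun 10, 2023 gives Jul 25, 2023, which is the last day of the notice period.
The last day of the waiting period: Jul 25, 2023 + 78 days = Oct 11, 2023.
The date on which the refund becomes due: 56 calendar days after Oct 11, 2023 is Dec 6, 2023.

Dec 6, 2023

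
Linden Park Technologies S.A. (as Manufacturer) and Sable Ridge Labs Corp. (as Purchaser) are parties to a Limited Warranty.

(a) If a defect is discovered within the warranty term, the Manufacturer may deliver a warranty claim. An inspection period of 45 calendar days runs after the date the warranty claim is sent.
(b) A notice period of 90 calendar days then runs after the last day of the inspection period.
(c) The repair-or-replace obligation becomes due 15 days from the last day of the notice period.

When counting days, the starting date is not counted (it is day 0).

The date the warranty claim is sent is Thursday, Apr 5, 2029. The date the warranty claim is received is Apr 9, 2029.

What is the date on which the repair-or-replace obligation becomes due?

Sep 2, 2029

The last day of the inspection period: 45 calendar days after Apr 5, 2029 is May 20, 2029.
The last day of the notice period: 90 calendar days after May 20, 2029 is Aug 18, 2029.
Adding 15 calendar days to Aug 18, 2029 gives Sep 2, 2029, which is the date on which the repair-or-replace obligation becomes due.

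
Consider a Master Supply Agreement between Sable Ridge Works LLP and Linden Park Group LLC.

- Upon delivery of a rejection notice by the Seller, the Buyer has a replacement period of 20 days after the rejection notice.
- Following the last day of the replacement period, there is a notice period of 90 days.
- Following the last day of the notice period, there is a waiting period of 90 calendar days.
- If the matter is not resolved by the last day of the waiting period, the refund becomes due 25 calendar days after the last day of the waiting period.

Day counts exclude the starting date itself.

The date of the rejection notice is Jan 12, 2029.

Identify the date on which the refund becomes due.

Aug 25, 2029

Adding 20 calendar days to Jan 12, 2029 gives Feb 1, 2029, which is the last day of the replacement period.
The last day of the notice period: 90 calendar days after Feb 1, 2029 is May 2, 2029.
The last day of the waiting period: May 2, 2029 + 90 days = Jul 31, 2029.
Adding 25 calendar days to Jul 31, 2029 gives Aug 25, 2029, which is the date on which the refund becomes due.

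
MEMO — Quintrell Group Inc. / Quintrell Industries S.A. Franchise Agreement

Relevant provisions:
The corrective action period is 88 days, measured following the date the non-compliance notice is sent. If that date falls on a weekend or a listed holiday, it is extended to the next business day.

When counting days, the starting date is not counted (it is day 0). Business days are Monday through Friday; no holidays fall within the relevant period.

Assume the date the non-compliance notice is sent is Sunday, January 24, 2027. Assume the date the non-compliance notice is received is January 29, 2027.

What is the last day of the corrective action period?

The last day of the corrective action period: January 24, 2027 + 88 days = April 22, 2027. April 22, 2027 is a Thursday, so no roll-forward applies.

April 22, 2027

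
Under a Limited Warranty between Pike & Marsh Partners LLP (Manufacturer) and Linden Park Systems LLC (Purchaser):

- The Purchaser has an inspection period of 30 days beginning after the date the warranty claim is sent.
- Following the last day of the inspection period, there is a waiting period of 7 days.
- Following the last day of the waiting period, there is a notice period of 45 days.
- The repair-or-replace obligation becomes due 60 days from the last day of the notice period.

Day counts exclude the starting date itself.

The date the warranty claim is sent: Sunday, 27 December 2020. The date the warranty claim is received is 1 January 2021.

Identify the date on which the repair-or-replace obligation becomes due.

18 May 2021

Adding 30 calendar days to 27 December 2020 gives 26 January 2021, which is the last day of the inspection period.
Adding 7 calendar days to 26 January 2021 gives 2 February 2021, which is the last day of the waiting period.
Adding 45 calendar days to 2 February 2021 gives 19 March 2021, which is the last day of the notice period.
The date on which the repair-or-replace obligation becomes due: 19 March 2021 + 60 days = 18 May 2021.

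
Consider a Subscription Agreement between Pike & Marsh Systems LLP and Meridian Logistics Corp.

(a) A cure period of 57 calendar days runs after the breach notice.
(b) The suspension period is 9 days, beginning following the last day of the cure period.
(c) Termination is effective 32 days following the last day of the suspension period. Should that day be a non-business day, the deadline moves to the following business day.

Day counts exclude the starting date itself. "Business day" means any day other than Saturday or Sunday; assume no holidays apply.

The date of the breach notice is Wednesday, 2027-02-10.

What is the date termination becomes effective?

2027-05-19

The last day of the cure period: 2027-02-10 + 57 days = 2027-04-08.
Adding 9 calendar days to 2027-04-08 gives 2027-04-17, which is the last day of the suspension period.
The date termination becomes effective: 2027-04-17 + 32 days = 2027-05-19. 2027-05-19 is a Wednesday, so no roll-forward applies.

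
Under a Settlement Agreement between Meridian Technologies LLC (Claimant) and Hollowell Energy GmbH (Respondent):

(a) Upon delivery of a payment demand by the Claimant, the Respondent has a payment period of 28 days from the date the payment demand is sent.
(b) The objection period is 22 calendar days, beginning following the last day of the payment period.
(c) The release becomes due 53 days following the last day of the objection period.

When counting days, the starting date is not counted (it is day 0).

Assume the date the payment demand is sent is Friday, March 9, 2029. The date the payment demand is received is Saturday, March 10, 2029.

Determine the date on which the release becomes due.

June 20, 2029

The last day of the payment period: March 9, 2029 + 28 days = April 6, 2029.
The last day of the objection period: 22 calendar days after April 6, 2029 is April 28, 2029.
The date on which the release becomes due: April 28, 2029 + 53 days = June 20, 2029.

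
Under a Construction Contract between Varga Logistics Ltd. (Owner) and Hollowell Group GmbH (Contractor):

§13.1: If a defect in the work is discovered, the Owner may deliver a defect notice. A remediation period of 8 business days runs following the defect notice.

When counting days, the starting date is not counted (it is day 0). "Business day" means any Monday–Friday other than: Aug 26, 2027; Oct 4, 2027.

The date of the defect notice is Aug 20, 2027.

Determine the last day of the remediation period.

Sep 2, 2027

From Friday, Aug 20, 2027, 8 business days (Aug 23, Aug 24, Aug 25, Aug 27, Aug 30, Aug 31, Sep 1, Sep 2, skipping weekends and the listed holiday on Aug 26) brings us to Thursday, Sep 2, 2027, which is the last day of the remediation period.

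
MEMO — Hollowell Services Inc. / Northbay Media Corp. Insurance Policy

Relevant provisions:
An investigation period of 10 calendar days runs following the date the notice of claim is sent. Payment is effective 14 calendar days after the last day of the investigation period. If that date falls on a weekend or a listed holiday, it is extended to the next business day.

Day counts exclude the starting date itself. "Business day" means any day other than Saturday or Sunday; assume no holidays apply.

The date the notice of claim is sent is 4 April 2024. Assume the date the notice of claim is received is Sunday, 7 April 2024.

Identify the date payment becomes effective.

29 April 2024

The last day of the investigation period: 10 calendar days after 4 April 2024 is 14 April 2024.
The date payment becomes effective: 14 April 2024 + 14 days = 28 April 2024. That falls on a Sunday, so it rolls to the next business day, Monday, 29 April 2024.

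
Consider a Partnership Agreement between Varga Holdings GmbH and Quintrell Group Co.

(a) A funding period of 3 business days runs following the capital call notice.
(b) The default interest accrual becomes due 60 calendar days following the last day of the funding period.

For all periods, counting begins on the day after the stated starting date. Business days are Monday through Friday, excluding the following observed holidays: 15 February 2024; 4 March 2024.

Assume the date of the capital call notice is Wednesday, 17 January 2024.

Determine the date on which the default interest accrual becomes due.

22 March 2024

The last day of the funding period: counting 3 business days from Wednesday, 17 January 2024 (Jan 18, Jan 19, Jan 22, skipping weekends) reaches Monday, 22 January 2024.
Adding 60 calendar days to 22 January 2024 gives 22 March 2024, which is the date on which the default interest accrual becomes due.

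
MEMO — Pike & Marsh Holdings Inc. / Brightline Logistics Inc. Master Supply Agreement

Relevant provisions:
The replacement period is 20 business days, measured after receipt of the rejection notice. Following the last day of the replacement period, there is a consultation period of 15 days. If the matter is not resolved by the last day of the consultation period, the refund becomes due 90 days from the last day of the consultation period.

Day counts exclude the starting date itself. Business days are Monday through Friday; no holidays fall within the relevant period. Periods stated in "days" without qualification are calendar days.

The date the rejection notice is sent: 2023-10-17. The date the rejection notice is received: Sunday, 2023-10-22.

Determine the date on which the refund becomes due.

The last day of the replacement period: counting 20 business days from Sunday, 2023-10-22 (Oct 23, Oct 24, Oct 25, Oct 26, …, Nov 15, Nov 16, Nov 17, skipping weekends) reaches Friday, 2023-11-17.
The last day of the consultation period: 2023-11-17 + 15 days = 2023-12-02.
The date on which the refund becomes due: 90 calendar days after 2023-12-02 is 2024-03-01.

2024-03-01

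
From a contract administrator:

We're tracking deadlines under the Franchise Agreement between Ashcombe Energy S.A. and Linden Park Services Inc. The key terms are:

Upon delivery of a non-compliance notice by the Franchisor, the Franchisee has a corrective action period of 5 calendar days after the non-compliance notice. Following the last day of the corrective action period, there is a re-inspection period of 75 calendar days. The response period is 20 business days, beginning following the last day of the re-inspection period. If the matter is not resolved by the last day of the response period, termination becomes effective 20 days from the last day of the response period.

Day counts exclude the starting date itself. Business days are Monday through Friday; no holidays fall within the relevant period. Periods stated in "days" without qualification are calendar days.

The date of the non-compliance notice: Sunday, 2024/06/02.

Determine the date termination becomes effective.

Adding 5 calendar days to 2024/06/02 gives 2024/06/07, which is the last day of the corrective action period.
The last day of the re-inspection period: 2024/06/07 + 75 days = 2024/08/21.
The last day of the response period: 20 business days after Wednesday, 2024/08/21, skipping weekends — Aug 22, Aug 23, Aug 26, Aug 27, …, Sep 16, Sep 17, Sep 18 — lands on Wednesday, 2024/09/18.
The date termination becomes effective: 2024/09/18 + 20 days = 2024/10/08.

2024/10/08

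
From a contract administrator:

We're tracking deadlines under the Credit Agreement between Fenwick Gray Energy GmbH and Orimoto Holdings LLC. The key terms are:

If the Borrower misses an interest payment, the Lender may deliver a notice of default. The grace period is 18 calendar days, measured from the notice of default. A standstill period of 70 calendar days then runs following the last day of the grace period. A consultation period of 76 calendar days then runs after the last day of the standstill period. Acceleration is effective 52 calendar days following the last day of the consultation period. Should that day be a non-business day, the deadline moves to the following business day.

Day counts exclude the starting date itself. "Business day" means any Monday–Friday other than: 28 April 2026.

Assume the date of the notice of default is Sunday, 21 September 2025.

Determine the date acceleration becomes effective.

The last day of the grace period: 21 September 2025 + 18 days = 9 October 2025.
The last day of the standstill period: 9 October 2025 + 70 days = 18 December 2025.
The last day of the consultation period: 18 December 2025 + 76 days = 4 March 2026.
The date acceleration becomes effective: 4 March 2026 + 52 days = 25 April 2026. That falls on a Saturday, so it rolls to the next business day, Monday, 27 April 2026.

27 April 2026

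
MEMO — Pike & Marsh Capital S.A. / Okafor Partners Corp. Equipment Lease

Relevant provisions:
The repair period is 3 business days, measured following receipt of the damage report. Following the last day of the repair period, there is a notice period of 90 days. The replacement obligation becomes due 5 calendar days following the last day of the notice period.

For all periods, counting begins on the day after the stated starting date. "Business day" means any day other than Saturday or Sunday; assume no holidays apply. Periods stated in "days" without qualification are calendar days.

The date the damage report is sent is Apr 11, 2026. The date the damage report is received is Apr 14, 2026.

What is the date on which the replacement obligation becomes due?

Jul 21, 2026

The last day of the repair period: counting 3 business days from Tuesday, Apr 14, 2026 (Apr 15, Apr 16, Apr 17, skipping weekends) reaches Friday, Apr 17, 2026.
The last day of the notice period: 90 calendar days after Apr 17, 2026 is Jul 16, 2026.
The date on which the replacement obligation becomes due: Jul 16, 2026 + 5 days = Jul 21, 2026.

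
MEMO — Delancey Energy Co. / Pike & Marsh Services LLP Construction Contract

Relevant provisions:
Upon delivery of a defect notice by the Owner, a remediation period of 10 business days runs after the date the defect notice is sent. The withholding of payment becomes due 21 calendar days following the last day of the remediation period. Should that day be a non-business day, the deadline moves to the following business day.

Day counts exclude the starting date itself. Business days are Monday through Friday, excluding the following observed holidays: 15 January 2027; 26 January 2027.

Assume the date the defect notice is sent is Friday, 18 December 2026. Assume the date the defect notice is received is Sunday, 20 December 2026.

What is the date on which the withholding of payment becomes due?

From Friday, 18 December 2026, 10 business days (Dec 21, Dec 22, Dec 23, Dec 24, Dec 25, Dec 28, Dec 29, Dec 30, Dec 31, Jan 1, skipping weekends) brings us to Friday, 1 January 2027, which is the last day of the remediation period.
The date on which the withholding of payment becomes due: 1 January 2027 + 21 days = 22 January 2027. 22 January 2027 is a Friday and is not a listed holiday, so no roll-forward applies.

22 January 2027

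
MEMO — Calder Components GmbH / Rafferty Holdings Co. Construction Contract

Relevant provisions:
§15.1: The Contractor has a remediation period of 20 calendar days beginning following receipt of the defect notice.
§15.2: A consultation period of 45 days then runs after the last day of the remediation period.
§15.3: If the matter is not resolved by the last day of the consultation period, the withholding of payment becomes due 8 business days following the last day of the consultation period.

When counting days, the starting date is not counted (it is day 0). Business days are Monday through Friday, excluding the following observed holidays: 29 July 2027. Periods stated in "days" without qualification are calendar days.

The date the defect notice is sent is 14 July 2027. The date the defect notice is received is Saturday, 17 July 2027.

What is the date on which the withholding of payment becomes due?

The last day of the remediation period: 17 July 2027 + 20 days = 6 August 2027.
Adding 45 calendar days to 6 August 2027 gives 20 September 2027, which is the last day of the consultation period.
The date on which the withholding of payment becomes due: 8 business days after Monday, 20 September 2027, skipping weekends — Sep 21, Sep 22, Sep 23, Sep 24, Sep 27, Sep 28, Sep 29, Sep 30 — lands on Thursday, 30 September 2027.

30 September 2027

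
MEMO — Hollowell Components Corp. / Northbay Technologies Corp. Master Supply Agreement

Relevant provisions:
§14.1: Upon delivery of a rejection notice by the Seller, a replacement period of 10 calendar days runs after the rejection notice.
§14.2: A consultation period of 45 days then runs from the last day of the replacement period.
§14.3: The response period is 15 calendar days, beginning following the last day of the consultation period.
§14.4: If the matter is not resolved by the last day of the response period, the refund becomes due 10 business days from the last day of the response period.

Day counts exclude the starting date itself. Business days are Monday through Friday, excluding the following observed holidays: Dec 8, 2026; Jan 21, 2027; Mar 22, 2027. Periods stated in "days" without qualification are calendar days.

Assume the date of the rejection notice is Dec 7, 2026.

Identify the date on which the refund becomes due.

Adding 10 calendar days to Dec 7, 2026 gives Dec 17, 2026, which is the last day of the replacement period.
Adding 45 calendar days to Dec 17, 2026 gives Jan 31, 2027, which is the last day of the consultation period.
The last day of the response period: 15 calendar days after Jan 31, 2027 is Feb 15, 2027.
The date on which the refund becomes due: 10 business days after Monday, Feb 15, 2027, skipping weekends — Feb 16, Feb 17, Feb 18, Feb 19, Feb 22, Feb 23, Feb 24, Feb 25, Feb 26, Mar 1 — lands on Monday, Mar 1, 2027.

Mar 1, 2027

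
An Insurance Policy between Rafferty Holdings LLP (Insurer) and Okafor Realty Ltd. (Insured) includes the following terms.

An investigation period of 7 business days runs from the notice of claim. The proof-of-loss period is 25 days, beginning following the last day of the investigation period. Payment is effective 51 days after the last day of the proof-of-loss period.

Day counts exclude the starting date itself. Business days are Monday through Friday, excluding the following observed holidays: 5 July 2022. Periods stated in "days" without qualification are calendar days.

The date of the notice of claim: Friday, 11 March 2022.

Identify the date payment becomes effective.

The last day of the investigation period: counting 7 business days from Friday, 11 March 2022 (Mar 14, Mar 15, Mar 16, Mar 17, Mar 18, Mar 21, Mar 22, skipping weekends) reaches Tuesday, 22 March 2022.
The last day of the proof-of-loss period: 25 calendar days after 22 March 2022 is 16 April 2022.
The date payment becomes effective: 51 calendar days after 16 April 2022 is 6 June 2022.

6 June 2022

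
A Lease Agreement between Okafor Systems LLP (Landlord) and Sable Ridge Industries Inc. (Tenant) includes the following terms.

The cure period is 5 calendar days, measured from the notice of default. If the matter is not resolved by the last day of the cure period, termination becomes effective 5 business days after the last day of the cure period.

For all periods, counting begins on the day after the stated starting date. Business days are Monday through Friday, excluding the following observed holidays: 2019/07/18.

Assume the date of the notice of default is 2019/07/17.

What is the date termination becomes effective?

2019/07/29

The last day of the cure period: 5 calendar days after 2019/07/17 is 2019/07/22.
The date termination becomes effective: counting 5 business days from Monday, 2019/07/22 (Jul 23, Jul 24, Jul 25, Jul 26, Jul 29, skipping weekends) reaches Monday, 2019/07/29.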